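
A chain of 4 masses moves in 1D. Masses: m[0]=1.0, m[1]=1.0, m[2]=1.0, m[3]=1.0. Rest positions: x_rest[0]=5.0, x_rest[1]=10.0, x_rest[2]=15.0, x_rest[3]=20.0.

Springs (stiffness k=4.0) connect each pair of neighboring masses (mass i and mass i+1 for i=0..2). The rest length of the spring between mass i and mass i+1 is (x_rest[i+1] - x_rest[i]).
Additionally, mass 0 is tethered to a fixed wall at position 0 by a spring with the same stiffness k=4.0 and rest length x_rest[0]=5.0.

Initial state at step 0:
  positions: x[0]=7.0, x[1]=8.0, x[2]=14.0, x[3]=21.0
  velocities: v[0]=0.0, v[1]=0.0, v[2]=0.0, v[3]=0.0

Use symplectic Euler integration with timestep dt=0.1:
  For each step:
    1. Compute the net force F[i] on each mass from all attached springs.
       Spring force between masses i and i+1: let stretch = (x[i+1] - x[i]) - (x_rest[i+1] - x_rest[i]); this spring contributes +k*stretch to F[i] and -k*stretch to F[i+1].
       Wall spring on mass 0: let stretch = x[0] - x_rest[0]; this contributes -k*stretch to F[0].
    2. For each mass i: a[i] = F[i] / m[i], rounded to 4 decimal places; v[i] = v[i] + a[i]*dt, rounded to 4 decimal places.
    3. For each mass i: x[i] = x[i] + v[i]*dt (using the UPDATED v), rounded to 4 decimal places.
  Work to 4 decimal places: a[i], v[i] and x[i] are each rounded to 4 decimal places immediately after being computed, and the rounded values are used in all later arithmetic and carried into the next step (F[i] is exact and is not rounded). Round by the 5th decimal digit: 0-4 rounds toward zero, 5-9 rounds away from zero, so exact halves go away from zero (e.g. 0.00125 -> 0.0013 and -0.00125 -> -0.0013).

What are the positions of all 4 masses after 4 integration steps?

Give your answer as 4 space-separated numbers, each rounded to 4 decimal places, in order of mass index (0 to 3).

Step 0: x=[7.0000 8.0000 14.0000 21.0000] v=[0.0000 0.0000 0.0000 0.0000]
Step 1: x=[6.7600 8.2000 14.0400 20.9200] v=[-2.4000 2.0000 0.4000 -0.8000]
Step 2: x=[6.3072 8.5760 14.1216 20.7648] v=[-4.5280 3.7600 0.8160 -1.5520]
Step 3: x=[5.6929 9.0831 14.2471 20.5439] v=[-6.1434 5.0707 1.2550 -2.2093]
Step 4: x=[4.9865 9.6611 14.4179 20.2711] v=[-7.0645 5.7802 1.7081 -2.7280]

Answer: 4.9865 9.6611 14.4179 20.2711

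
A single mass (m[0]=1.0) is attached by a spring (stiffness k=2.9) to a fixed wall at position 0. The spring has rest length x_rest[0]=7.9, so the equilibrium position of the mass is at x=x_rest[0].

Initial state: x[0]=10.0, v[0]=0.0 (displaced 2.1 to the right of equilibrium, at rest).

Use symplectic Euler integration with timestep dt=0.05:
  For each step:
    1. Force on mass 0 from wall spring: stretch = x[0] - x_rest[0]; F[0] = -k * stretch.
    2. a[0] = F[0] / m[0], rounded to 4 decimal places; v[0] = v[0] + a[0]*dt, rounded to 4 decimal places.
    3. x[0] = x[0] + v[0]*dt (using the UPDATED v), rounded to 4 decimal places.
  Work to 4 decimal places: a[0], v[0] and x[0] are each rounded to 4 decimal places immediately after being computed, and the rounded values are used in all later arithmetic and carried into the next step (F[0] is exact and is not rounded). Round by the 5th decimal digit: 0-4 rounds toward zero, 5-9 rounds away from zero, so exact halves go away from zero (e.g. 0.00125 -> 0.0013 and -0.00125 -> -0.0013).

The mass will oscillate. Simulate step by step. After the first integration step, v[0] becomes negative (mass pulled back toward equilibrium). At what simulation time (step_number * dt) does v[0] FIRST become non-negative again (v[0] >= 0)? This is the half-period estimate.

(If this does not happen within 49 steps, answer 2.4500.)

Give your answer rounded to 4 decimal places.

Step 0: x=[10.0000] v=[0.0000]
Step 1: x=[9.9848] v=[-0.3045]
Step 2: x=[9.9545] v=[-0.6068]
Step 3: x=[9.9093] v=[-0.9047]
Step 4: x=[9.8495] v=[-1.1961]
Step 5: x=[9.7756] v=[-1.4788]
Step 6: x=[9.6881] v=[-1.7508]
Step 7: x=[9.5876] v=[-2.0101]
Step 8: x=[9.4749] v=[-2.2548]
Step 9: x=[9.3507] v=[-2.4832]
Step 10: x=[9.2160] v=[-2.6936]
Step 11: x=[9.0718] v=[-2.8844]
Step 12: x=[8.9191] v=[-3.0543]
Step 13: x=[8.7590] v=[-3.2021]
Step 14: x=[8.5927] v=[-3.3267]
Step 15: x=[8.4213] v=[-3.4271]
Step 16: x=[8.2462] v=[-3.5027]
Step 17: x=[8.0686] v=[-3.5529]
Step 18: x=[7.8897] v=[-3.5773]
Step 19: x=[7.7109] v=[-3.5758]
Step 20: x=[7.5335] v=[-3.5484]
Step 21: x=[7.3587] v=[-3.4953]
Step 22: x=[7.1879] v=[-3.4168]
Step 23: x=[7.0222] v=[-3.3135]
Step 24: x=[6.8629] v=[-3.1862]
Step 25: x=[6.7111] v=[-3.0358]
Step 26: x=[6.5679] v=[-2.8634]
Step 27: x=[6.4344] v=[-2.6702]
Step 28: x=[6.3115] v=[-2.4577]
Step 29: x=[6.2001] v=[-2.2274]
Step 30: x=[6.1011] v=[-1.9809]
Step 31: x=[6.0151] v=[-1.7201]
Step 32: x=[5.9428] v=[-1.4468]
Step 33: x=[5.8847] v=[-1.1630]
Step 34: x=[5.8412] v=[-0.8708]
Step 35: x=[5.8126] v=[-0.5723]
Step 36: x=[5.7991] v=[-0.2696]
Step 37: x=[5.8009] v=[0.0350]
First v>=0 after going negative at step 37, time=1.8500

Answer: 1.8500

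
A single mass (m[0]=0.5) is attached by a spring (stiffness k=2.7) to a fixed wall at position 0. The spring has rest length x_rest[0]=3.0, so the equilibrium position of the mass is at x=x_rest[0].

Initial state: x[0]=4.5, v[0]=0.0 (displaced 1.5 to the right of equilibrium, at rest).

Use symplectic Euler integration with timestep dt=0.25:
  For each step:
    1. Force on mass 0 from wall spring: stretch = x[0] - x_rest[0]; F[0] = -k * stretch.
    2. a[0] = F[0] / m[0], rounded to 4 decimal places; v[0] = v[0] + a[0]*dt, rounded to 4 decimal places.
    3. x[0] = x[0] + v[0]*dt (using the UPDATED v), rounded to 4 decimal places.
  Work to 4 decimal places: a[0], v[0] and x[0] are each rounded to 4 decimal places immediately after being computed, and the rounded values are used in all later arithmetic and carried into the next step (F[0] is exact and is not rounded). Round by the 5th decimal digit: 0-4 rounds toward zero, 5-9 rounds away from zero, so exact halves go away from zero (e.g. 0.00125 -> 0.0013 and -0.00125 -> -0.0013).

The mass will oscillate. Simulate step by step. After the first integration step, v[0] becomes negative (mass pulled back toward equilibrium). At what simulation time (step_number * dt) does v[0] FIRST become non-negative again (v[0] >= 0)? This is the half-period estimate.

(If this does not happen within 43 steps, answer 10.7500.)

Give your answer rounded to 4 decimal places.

Answer: 1.5000

Derivation:
Step 0: x=[4.5000] v=[0.0000]
Step 1: x=[3.9938] v=[-2.0250]
Step 2: x=[3.1522] v=[-3.3666]
Step 3: x=[2.2592] v=[-3.5721]
Step 4: x=[1.6162] v=[-2.5720]
Step 5: x=[1.4402] v=[-0.7039]
Step 6: x=[1.7907] v=[1.4018]
First v>=0 after going negative at step 6, time=1.5000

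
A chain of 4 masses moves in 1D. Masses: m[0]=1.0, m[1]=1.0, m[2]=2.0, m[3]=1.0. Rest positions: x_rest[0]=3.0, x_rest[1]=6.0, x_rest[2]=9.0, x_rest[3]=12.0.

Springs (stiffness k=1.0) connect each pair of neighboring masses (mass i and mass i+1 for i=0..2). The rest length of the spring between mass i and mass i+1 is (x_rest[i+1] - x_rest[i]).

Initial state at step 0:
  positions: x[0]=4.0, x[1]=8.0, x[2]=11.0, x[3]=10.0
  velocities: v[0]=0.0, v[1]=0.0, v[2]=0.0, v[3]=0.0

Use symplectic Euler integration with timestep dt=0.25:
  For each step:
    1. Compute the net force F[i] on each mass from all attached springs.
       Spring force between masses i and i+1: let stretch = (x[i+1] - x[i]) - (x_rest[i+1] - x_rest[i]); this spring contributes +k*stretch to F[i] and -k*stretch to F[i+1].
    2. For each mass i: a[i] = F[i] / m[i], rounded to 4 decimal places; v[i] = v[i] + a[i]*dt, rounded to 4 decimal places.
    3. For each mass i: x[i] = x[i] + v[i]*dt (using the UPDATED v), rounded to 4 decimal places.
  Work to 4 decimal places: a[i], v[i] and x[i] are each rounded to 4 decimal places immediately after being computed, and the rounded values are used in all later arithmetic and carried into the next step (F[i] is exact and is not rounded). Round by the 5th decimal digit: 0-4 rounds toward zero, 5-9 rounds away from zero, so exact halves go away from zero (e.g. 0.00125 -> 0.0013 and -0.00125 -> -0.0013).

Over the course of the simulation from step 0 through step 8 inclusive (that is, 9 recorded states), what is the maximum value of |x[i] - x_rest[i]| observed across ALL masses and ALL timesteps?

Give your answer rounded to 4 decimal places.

Answer: 3.0396

Derivation:
Step 0: x=[4.0000 8.0000 11.0000 10.0000] v=[0.0000 0.0000 0.0000 0.0000]
Step 1: x=[4.0625 7.9375 10.8750 10.2500] v=[0.2500 -0.2500 -0.5000 1.0000]
Step 2: x=[4.1797 7.8164 10.6387 10.7266] v=[0.4688 -0.4844 -0.9453 1.9063]
Step 3: x=[4.3367 7.6444 10.3169 11.3852] v=[0.6280 -0.6880 -1.2871 2.6343]
Step 4: x=[4.5129 7.4327 9.9450 12.1645] v=[0.7049 -0.8468 -1.4876 3.1172]
Step 5: x=[4.6841 7.1955 9.5640 12.9926] v=[0.6849 -0.9487 -1.5242 3.3123]
Step 6: x=[4.8248 6.9494 9.2161 13.7939] v=[0.5628 -0.9844 -1.3917 3.2052]
Step 7: x=[4.9108 6.7122 8.9404 14.4966] v=[0.3440 -0.9489 -1.1028 2.8108]
Step 8: x=[4.9219 6.5017 8.7687 15.0396] v=[0.0444 -0.8422 -0.6868 2.1718]
Max displacement = 3.0396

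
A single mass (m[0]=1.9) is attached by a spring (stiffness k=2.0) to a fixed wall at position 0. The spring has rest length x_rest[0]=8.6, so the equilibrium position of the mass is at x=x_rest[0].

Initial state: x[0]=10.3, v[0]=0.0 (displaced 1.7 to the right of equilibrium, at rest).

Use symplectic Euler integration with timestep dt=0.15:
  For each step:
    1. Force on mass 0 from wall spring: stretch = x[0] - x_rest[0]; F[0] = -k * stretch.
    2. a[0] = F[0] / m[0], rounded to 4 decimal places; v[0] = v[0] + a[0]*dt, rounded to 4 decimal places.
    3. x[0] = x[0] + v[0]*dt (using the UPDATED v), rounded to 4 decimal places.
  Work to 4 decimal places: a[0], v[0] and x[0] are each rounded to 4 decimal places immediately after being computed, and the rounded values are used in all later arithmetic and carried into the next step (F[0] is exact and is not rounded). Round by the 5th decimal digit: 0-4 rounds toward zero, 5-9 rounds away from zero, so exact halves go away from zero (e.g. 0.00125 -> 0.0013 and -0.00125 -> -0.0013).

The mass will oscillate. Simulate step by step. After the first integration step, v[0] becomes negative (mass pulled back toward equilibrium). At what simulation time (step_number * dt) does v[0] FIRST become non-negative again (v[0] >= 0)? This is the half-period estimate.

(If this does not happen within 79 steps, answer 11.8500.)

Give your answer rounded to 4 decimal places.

Step 0: x=[10.3000] v=[0.0000]
Step 1: x=[10.2597] v=[-0.2684]
Step 2: x=[10.1801] v=[-0.5305]
Step 3: x=[10.0631] v=[-0.7800]
Step 4: x=[9.9115] v=[-1.0110]
Step 5: x=[9.7288] v=[-1.2181]
Step 6: x=[9.5194] v=[-1.3963]
Step 7: x=[9.2882] v=[-1.5415]
Step 8: x=[9.0407] v=[-1.6502]
Step 9: x=[8.7827] v=[-1.7198]
Step 10: x=[8.5204] v=[-1.7486]
Step 11: x=[8.2600] v=[-1.7360]
Step 12: x=[8.0077] v=[-1.6823]
Step 13: x=[7.7694] v=[-1.5888]
Step 14: x=[7.5507] v=[-1.4577]
Step 15: x=[7.3569] v=[-1.2920]
Step 16: x=[7.1925] v=[-1.0957]
Step 17: x=[7.0615] v=[-0.8735]
Step 18: x=[6.9669] v=[-0.6306]
Step 19: x=[6.9110] v=[-0.3727]
Step 20: x=[6.8951] v=[-0.1060]
Step 21: x=[6.9196] v=[0.1632]
First v>=0 after going negative at step 21, time=3.1500

Answer: 3.1500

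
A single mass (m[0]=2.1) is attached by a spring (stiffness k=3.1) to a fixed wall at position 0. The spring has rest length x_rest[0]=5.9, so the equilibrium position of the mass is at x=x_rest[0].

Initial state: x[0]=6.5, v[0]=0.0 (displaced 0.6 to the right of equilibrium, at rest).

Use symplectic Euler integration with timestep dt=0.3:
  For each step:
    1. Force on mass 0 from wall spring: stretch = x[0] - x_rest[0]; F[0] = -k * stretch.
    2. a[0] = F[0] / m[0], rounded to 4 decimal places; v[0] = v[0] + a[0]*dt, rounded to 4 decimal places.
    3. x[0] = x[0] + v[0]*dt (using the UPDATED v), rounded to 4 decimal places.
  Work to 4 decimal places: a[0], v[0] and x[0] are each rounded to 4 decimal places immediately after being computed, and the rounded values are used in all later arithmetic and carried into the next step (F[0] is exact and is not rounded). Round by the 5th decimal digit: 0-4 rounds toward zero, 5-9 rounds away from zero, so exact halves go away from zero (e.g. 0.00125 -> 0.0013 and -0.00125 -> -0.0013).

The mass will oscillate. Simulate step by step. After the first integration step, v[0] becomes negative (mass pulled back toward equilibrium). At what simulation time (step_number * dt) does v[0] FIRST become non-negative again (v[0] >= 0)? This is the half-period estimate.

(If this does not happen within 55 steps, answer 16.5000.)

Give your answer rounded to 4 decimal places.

Answer: 2.7000

Derivation:
Step 0: x=[6.5000] v=[0.0000]
Step 1: x=[6.4203] v=[-0.2657]
Step 2: x=[6.2715] v=[-0.4961]
Step 3: x=[6.0733] v=[-0.6606]
Step 4: x=[5.8521] v=[-0.7373]
Step 5: x=[5.6373] v=[-0.7161]
Step 6: x=[5.4574] v=[-0.5998]
Step 7: x=[5.3363] v=[-0.4038]
Step 8: x=[5.2900] v=[-0.1542]
Step 9: x=[5.3248] v=[0.1160]
First v>=0 after going negative at step 9, time=2.7000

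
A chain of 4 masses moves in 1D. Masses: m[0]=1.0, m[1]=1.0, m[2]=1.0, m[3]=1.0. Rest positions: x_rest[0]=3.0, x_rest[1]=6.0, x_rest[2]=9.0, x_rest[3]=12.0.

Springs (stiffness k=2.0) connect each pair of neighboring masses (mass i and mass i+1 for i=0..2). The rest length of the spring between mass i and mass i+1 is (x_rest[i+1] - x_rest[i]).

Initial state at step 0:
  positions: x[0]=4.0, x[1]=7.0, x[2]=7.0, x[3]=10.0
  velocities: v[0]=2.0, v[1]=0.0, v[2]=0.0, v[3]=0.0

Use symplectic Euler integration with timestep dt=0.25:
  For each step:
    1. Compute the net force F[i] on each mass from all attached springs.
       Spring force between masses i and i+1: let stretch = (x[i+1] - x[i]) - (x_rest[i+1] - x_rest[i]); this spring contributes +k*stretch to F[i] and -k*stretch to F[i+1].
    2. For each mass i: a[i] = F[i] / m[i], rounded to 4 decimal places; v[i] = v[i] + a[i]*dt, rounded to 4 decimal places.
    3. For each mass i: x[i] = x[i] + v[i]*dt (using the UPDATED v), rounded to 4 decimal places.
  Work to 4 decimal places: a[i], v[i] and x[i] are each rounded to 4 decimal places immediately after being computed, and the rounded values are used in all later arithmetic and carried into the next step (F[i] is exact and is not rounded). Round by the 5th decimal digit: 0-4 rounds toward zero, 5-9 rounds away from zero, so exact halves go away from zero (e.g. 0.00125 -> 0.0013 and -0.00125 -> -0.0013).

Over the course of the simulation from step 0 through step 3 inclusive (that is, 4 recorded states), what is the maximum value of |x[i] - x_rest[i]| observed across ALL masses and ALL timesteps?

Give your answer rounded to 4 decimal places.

Answer: 2.0547

Derivation:
Step 0: x=[4.0000 7.0000 7.0000 10.0000] v=[2.0000 0.0000 0.0000 0.0000]
Step 1: x=[4.5000 6.6250 7.3750 10.0000] v=[2.0000 -1.5000 1.5000 0.0000]
Step 2: x=[4.8906 6.0781 7.9844 10.0469] v=[1.5625 -2.1875 2.4375 0.1875]
Step 3: x=[5.0547 5.6211 8.6133 10.2110] v=[0.6563 -1.8281 2.5156 0.6563]
Max displacement = 2.0547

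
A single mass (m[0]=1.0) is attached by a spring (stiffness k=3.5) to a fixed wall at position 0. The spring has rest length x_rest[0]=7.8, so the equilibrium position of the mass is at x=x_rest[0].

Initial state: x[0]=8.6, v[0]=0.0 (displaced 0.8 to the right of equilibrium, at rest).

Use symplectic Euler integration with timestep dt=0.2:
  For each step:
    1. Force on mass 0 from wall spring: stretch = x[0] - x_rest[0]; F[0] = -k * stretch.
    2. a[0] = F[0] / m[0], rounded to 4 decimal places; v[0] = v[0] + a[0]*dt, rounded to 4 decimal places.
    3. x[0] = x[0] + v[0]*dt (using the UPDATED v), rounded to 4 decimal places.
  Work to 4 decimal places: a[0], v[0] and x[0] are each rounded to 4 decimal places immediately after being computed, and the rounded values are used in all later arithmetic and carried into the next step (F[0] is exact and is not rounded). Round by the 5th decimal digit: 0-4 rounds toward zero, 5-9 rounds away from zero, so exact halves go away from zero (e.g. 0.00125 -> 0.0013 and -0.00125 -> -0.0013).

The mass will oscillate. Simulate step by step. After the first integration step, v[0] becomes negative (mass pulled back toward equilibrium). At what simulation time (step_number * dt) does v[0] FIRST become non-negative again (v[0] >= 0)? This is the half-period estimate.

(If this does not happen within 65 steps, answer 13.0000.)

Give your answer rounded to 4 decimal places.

Step 0: x=[8.6000] v=[0.0000]
Step 1: x=[8.4880] v=[-0.5600]
Step 2: x=[8.2797] v=[-1.0416]
Step 3: x=[8.0042] v=[-1.3774]
Step 4: x=[7.7001] v=[-1.5203]
Step 5: x=[7.4100] v=[-1.4504]
Step 6: x=[7.1745] v=[-1.1774]
Step 7: x=[7.0266] v=[-0.7395]
Step 8: x=[6.9870] v=[-0.1981]
Step 9: x=[7.0612] v=[0.3710]
First v>=0 after going negative at step 9, time=1.8000

Answer: 1.8000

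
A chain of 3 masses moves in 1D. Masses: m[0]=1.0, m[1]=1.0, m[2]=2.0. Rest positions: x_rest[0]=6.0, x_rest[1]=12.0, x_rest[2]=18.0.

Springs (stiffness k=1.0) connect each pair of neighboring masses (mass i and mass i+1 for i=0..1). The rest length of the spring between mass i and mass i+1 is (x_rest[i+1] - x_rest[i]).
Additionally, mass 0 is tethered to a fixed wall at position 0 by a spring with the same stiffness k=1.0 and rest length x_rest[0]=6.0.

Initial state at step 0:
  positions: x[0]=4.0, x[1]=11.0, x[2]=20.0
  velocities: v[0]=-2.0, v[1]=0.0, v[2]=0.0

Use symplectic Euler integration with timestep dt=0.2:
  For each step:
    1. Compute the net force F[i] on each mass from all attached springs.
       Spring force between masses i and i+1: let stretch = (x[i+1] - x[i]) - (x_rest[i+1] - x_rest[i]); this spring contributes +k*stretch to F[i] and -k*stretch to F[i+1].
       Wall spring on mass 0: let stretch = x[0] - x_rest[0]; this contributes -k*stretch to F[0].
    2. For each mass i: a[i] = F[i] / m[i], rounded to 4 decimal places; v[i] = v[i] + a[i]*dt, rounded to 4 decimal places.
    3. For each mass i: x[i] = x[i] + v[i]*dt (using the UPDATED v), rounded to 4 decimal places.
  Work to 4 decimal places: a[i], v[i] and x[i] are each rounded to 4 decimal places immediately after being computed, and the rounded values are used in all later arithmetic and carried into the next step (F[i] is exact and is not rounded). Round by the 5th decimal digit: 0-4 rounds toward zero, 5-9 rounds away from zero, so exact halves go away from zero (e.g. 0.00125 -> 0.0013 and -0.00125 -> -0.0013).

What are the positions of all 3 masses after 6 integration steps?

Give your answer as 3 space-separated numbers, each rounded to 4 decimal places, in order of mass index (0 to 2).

Answer: 4.6540 11.9859 18.9088

Derivation:
Step 0: x=[4.0000 11.0000 20.0000] v=[-2.0000 0.0000 0.0000]
Step 1: x=[3.7200 11.0800 19.9400] v=[-1.4000 0.4000 -0.3000]
Step 2: x=[3.5856 11.2200 19.8228] v=[-0.6720 0.7000 -0.5860]
Step 3: x=[3.6132 11.3987 19.6535] v=[0.1378 0.8937 -0.8463]
Step 4: x=[3.8077 11.5962 19.4391] v=[0.9723 0.9876 -1.0718]
Step 5: x=[4.1614 11.7959 19.1879] v=[1.7685 0.9985 -1.2561]
Step 6: x=[4.6540 11.9859 18.9088] v=[2.4631 0.9500 -1.3953]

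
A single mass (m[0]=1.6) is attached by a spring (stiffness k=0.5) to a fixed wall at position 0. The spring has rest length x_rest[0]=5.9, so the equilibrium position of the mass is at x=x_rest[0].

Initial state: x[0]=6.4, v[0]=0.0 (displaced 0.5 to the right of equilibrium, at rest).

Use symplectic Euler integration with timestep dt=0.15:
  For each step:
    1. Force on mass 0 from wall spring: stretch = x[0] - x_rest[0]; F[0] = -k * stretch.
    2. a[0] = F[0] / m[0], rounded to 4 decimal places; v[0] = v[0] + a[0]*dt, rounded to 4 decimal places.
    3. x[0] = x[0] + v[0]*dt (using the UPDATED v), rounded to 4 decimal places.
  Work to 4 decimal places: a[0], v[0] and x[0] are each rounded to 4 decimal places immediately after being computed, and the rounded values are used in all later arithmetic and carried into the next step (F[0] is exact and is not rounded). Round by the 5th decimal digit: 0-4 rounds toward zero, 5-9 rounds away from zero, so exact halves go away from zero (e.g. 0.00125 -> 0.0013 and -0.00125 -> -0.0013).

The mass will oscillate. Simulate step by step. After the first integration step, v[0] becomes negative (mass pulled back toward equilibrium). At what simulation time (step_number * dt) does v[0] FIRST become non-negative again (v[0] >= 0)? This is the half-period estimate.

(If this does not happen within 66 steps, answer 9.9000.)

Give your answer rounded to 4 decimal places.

Step 0: x=[6.4000] v=[0.0000]
Step 1: x=[6.3965] v=[-0.0234]
Step 2: x=[6.3895] v=[-0.0467]
Step 3: x=[6.3790] v=[-0.0697]
Step 4: x=[6.3652] v=[-0.0922]
Step 5: x=[6.3481] v=[-0.1140]
Step 6: x=[6.3279] v=[-0.1350]
Step 7: x=[6.3046] v=[-0.1551]
Step 8: x=[6.2785] v=[-0.1741]
Step 9: x=[6.2497] v=[-0.1918]
Step 10: x=[6.2185] v=[-0.2082]
Step 11: x=[6.1850] v=[-0.2231]
Step 12: x=[6.1495] v=[-0.2365]
Step 13: x=[6.1123] v=[-0.2482]
Step 14: x=[6.0736] v=[-0.2581]
Step 15: x=[6.0337] v=[-0.2662]
Step 16: x=[5.9928] v=[-0.2725]
Step 17: x=[5.9513] v=[-0.2769]
Step 18: x=[5.9094] v=[-0.2793]
Step 19: x=[5.8674] v=[-0.2797]
Step 20: x=[5.8257] v=[-0.2782]
Step 21: x=[5.7845] v=[-0.2747]
Step 22: x=[5.7441] v=[-0.2693]
Step 23: x=[5.7048] v=[-0.2620]
Step 24: x=[5.6669] v=[-0.2529]
Step 25: x=[5.6306] v=[-0.2420]
Step 26: x=[5.5962] v=[-0.2294]
Step 27: x=[5.5639] v=[-0.2152]
Step 28: x=[5.5340] v=[-0.1995]
Step 29: x=[5.5067] v=[-0.1823]
Step 30: x=[5.4821] v=[-0.1639]
Step 31: x=[5.4605] v=[-0.1443]
Step 32: x=[5.4419] v=[-0.1237]
Step 33: x=[5.4266] v=[-0.1022]
Step 34: x=[5.4146] v=[-0.0800]
Step 35: x=[5.4060] v=[-0.0572]
Step 36: x=[5.4009] v=[-0.0340]
Step 37: x=[5.3993] v=[-0.0106]
Step 38: x=[5.4012] v=[0.0129]
First v>=0 after going negative at step 38, time=5.7000

Answer: 5.7000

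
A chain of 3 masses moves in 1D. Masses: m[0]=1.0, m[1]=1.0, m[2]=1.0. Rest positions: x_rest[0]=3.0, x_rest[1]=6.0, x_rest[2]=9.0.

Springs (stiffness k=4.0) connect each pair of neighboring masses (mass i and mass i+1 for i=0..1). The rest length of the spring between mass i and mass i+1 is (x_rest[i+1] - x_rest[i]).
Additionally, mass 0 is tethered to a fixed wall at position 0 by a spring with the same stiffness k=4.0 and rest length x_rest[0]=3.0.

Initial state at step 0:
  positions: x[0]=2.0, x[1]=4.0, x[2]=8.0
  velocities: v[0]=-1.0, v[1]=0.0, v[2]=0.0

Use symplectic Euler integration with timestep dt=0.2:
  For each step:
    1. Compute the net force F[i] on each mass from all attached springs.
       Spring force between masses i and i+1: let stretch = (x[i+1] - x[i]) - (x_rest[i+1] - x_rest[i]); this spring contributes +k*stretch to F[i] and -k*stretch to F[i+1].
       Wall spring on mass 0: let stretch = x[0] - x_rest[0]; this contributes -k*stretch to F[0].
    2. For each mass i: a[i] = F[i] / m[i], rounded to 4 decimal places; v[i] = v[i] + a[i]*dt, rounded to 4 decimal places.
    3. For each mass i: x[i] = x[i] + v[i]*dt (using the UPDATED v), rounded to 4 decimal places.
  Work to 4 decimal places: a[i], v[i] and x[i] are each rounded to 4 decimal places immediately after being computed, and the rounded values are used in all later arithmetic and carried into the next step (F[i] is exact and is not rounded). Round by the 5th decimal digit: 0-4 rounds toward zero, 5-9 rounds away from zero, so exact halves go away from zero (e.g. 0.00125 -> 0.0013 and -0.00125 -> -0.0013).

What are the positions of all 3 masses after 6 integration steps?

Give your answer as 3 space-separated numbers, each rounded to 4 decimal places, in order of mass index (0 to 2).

Step 0: x=[2.0000 4.0000 8.0000] v=[-1.0000 0.0000 0.0000]
Step 1: x=[1.8000 4.3200 7.8400] v=[-1.0000 1.6000 -0.8000]
Step 2: x=[1.7152 4.8000 7.5968] v=[-0.4240 2.4000 -1.2160]
Step 3: x=[1.8495 5.2339 7.3861] v=[0.6717 2.1696 -1.0534]
Step 4: x=[2.2294 5.4707 7.3111] v=[1.8996 1.1838 -0.3752]
Step 5: x=[2.7712 5.4833 7.4216] v=[2.7091 0.0631 0.5525]
Step 6: x=[3.3036 5.3721 7.7020] v=[2.6618 -0.5559 1.4019]

Answer: 3.3036 5.3721 7.7020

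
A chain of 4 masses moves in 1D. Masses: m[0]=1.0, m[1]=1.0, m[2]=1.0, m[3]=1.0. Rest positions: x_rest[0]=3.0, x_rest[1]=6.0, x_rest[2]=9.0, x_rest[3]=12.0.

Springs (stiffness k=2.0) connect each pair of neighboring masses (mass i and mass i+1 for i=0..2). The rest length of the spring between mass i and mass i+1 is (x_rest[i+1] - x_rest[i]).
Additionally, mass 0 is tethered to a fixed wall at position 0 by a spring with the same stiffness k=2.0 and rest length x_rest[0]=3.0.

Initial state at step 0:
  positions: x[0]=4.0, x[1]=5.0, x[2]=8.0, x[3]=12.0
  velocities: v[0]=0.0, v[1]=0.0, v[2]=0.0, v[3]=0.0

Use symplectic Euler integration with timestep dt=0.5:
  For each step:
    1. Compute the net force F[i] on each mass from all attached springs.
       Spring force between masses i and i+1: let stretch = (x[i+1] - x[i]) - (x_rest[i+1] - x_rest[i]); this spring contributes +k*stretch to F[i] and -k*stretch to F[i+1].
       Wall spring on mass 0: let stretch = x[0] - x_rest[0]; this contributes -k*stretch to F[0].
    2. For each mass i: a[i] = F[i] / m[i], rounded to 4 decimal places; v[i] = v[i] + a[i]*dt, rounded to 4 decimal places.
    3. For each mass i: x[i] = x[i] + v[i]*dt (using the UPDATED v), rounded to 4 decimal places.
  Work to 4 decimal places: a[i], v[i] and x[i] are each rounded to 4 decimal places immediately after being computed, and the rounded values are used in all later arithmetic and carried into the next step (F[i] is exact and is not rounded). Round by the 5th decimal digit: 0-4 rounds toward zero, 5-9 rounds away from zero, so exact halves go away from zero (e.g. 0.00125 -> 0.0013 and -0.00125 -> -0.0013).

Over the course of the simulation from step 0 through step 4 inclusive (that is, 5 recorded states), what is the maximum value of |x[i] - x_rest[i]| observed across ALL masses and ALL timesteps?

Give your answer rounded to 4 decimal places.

Answer: 1.5000

Derivation:
Step 0: x=[4.0000 5.0000 8.0000 12.0000] v=[0.0000 0.0000 0.0000 0.0000]
Step 1: x=[2.5000 6.0000 8.5000 11.5000] v=[-3.0000 2.0000 1.0000 -1.0000]
Step 2: x=[1.5000 6.5000 9.2500 11.0000] v=[-2.0000 1.0000 1.5000 -1.0000]
Step 3: x=[2.2500 5.8750 9.5000 11.1250] v=[1.5000 -1.2500 0.5000 0.2500]
Step 4: x=[3.6875 5.2500 8.7500 11.9375] v=[2.8750 -1.2500 -1.5000 1.6250]
Max displacement = 1.5000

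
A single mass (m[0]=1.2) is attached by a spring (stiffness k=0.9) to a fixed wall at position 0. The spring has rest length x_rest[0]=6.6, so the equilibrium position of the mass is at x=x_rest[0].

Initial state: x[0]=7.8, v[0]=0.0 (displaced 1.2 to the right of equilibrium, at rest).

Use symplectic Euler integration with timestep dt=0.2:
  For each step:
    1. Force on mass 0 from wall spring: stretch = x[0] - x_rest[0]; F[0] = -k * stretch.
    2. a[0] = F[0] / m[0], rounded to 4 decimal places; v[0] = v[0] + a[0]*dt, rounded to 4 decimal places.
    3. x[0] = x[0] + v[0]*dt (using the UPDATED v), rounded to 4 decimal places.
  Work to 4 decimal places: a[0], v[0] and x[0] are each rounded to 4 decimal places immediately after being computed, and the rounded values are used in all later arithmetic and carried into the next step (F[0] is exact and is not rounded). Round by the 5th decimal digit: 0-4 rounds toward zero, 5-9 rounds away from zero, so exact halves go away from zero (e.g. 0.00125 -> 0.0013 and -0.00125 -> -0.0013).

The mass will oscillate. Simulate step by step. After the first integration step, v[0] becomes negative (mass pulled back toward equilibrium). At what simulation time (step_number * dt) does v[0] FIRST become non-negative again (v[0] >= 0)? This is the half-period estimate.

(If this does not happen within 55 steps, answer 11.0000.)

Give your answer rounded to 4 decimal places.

Step 0: x=[7.8000] v=[0.0000]
Step 1: x=[7.7640] v=[-0.1800]
Step 2: x=[7.6931] v=[-0.3546]
Step 3: x=[7.5894] v=[-0.5186]
Step 4: x=[7.4560] v=[-0.6670]
Step 5: x=[7.2969] v=[-0.7954]
Step 6: x=[7.1169] v=[-0.8999]
Step 7: x=[6.9214] v=[-0.9774]
Step 8: x=[6.7163] v=[-1.0256]
Step 9: x=[6.5077] v=[-1.0430]
Step 10: x=[6.3019] v=[-1.0292]
Step 11: x=[6.1050] v=[-0.9845]
Step 12: x=[5.9230] v=[-0.9102]
Step 13: x=[5.7613] v=[-0.8086]
Step 14: x=[5.6247] v=[-0.6828]
Step 15: x=[5.5174] v=[-0.5365]
Step 16: x=[5.4426] v=[-0.3741]
Step 17: x=[5.4025] v=[-0.2005]
Step 18: x=[5.3983] v=[-0.0209]
Step 19: x=[5.4302] v=[0.1594]
First v>=0 after going negative at step 19, time=3.8000

Answer: 3.8000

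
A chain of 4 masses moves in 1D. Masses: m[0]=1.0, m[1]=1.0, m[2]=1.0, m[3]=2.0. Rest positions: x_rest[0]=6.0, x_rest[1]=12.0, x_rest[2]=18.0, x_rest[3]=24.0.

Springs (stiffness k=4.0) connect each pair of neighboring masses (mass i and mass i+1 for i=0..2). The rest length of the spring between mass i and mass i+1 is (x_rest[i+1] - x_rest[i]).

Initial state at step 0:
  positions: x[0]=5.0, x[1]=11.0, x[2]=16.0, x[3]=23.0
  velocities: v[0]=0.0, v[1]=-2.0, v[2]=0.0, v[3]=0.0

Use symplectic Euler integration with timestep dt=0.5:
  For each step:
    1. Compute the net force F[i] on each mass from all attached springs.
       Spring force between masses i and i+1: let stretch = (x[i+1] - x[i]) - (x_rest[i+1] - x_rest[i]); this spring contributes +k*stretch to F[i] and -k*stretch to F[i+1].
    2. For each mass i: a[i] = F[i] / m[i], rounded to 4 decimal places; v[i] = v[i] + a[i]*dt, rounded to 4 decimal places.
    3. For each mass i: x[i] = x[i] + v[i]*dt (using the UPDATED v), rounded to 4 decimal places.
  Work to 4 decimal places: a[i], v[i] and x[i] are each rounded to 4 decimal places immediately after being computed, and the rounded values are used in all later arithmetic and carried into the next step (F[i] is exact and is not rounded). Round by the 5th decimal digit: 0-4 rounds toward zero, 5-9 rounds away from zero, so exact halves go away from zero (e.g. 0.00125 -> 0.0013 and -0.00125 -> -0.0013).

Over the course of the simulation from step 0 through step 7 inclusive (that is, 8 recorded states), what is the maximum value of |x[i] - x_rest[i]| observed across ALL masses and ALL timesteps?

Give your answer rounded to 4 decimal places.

Answer: 3.8125

Derivation:
Step 0: x=[5.0000 11.0000 16.0000 23.0000] v=[0.0000 -2.0000 0.0000 0.0000]
Step 1: x=[5.0000 9.0000 18.0000 22.5000] v=[0.0000 -4.0000 4.0000 -1.0000]
Step 2: x=[3.0000 12.0000 15.5000 22.7500] v=[-4.0000 6.0000 -5.0000 0.5000]
Step 3: x=[4.0000 9.5000 16.7500 22.3750] v=[2.0000 -5.0000 2.5000 -0.7500]
Step 4: x=[4.5000 8.7500 16.3750 22.1875] v=[1.0000 -1.5000 -0.7500 -0.3750]
Step 5: x=[3.2500 11.3750 14.1875 22.0938] v=[-2.5000 5.2500 -4.3750 -0.1875]
Step 6: x=[4.1250 8.6875 17.0938 21.0469] v=[1.7500 -5.3750 5.8126 -2.0938]
Step 7: x=[3.5625 9.8438 15.5469 21.0235] v=[-1.1250 2.3126 -3.0938 -0.0469]
Max displacement = 3.8125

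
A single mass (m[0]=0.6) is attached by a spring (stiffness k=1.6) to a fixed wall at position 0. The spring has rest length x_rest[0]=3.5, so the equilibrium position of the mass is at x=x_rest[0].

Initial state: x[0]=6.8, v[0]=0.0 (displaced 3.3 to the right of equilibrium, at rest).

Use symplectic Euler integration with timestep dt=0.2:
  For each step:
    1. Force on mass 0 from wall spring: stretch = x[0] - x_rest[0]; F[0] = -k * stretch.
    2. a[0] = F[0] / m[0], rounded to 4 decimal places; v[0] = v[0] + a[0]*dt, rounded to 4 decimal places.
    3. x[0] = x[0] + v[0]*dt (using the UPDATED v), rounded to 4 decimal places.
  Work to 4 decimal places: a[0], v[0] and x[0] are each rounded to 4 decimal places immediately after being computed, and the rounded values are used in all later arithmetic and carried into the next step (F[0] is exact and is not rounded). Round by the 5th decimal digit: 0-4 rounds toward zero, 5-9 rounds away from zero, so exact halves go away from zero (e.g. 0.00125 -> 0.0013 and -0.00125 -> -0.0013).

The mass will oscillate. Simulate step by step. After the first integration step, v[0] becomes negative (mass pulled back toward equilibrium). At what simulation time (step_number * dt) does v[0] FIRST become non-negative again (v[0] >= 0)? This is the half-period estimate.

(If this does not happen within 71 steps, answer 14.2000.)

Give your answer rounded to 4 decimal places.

Step 0: x=[6.8000] v=[0.0000]
Step 1: x=[6.4480] v=[-1.7600]
Step 2: x=[5.7815] v=[-3.3323]
Step 3: x=[4.8717] v=[-4.5491]
Step 4: x=[3.8156] v=[-5.2807]
Step 5: x=[2.7258] v=[-5.4490]
Step 6: x=[1.7186] v=[-5.0361]
Step 7: x=[0.9014] v=[-4.0860]
Step 8: x=[0.3614] v=[-2.7001]
Step 9: x=[0.1562] v=[-1.0262]
Step 10: x=[0.3076] v=[0.7572]
First v>=0 after going negative at step 10, time=2.0000

Answer: 2.0000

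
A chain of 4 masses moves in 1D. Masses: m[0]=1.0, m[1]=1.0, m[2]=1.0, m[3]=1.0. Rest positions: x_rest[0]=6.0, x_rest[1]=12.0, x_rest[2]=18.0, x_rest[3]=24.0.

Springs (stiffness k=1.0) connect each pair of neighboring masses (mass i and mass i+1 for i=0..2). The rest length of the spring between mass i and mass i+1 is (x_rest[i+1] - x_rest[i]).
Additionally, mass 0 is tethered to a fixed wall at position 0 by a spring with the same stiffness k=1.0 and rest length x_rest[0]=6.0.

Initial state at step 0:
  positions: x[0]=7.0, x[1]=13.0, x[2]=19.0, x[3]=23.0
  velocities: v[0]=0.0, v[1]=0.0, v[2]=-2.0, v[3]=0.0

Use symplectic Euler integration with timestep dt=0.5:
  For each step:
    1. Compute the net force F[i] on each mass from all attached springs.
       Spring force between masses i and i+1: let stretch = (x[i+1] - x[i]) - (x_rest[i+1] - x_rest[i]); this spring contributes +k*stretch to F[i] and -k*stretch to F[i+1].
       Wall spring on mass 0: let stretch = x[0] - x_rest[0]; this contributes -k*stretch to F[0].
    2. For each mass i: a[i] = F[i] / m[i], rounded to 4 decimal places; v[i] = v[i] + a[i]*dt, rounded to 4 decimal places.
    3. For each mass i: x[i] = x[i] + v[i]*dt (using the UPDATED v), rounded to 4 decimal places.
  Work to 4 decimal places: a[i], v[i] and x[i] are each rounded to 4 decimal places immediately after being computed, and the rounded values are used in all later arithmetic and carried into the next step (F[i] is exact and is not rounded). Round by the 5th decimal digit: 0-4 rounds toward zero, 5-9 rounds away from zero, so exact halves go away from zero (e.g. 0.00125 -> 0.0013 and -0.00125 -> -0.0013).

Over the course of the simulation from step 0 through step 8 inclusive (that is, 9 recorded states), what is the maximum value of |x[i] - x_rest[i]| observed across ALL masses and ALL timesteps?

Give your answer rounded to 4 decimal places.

Answer: 2.5527

Derivation:
Step 0: x=[7.0000 13.0000 19.0000 23.0000] v=[0.0000 0.0000 -2.0000 0.0000]
Step 1: x=[6.7500 13.0000 17.5000 23.5000] v=[-0.5000 0.0000 -3.0000 1.0000]
Step 2: x=[6.3750 12.5625 16.3750 24.0000] v=[-0.7500 -0.8750 -2.2500 1.0000]
Step 3: x=[5.9531 11.5313 16.2031 24.0938] v=[-0.8438 -2.0625 -0.3438 0.1875]
Step 4: x=[5.4375 10.2735 16.8360 23.7149] v=[-1.0313 -2.5157 1.2657 -0.7579]
Step 5: x=[4.7715 9.4473 17.5480 23.1162] v=[-1.3321 -1.6525 1.4239 -1.1974]
Step 6: x=[4.0815 9.4773 17.6269 22.6255] v=[-1.3800 0.0600 0.1577 -0.9815]
Step 7: x=[3.7201 10.1958 16.9180 22.3851] v=[-0.7229 1.4369 -1.4178 -0.4808]
Step 8: x=[4.0476 10.9759 15.8953 22.2779] v=[0.6549 1.5602 -2.0454 -0.2144]
Max displacement = 2.5527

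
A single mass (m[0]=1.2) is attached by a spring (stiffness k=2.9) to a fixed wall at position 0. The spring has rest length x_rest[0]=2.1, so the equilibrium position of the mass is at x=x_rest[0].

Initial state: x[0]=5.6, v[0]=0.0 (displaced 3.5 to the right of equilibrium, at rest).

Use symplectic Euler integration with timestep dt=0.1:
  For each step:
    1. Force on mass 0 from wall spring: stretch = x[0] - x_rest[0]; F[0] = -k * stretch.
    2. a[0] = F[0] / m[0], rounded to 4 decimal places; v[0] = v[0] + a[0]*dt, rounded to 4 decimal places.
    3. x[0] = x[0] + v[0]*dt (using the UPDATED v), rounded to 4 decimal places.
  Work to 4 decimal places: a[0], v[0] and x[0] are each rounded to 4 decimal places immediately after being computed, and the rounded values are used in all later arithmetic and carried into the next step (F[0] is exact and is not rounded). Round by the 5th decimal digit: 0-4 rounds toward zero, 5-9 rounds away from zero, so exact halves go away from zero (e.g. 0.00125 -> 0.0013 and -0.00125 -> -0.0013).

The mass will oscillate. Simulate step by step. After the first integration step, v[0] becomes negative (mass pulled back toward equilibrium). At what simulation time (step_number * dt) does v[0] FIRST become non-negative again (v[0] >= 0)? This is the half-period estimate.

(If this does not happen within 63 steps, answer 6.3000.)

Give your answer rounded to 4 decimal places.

Step 0: x=[5.6000] v=[0.0000]
Step 1: x=[5.5154] v=[-0.8458]
Step 2: x=[5.3483] v=[-1.6712]
Step 3: x=[5.1027] v=[-2.4562]
Step 4: x=[4.7845] v=[-3.1819]
Step 5: x=[4.4014] v=[-3.8307]
Step 6: x=[3.9627] v=[-4.3869]
Step 7: x=[3.4790] v=[-4.8371]
Step 8: x=[2.9620] v=[-5.1704]
Step 9: x=[2.4241] v=[-5.3787]
Step 10: x=[1.8784] v=[-5.4570]
Step 11: x=[1.3381] v=[-5.4035]
Step 12: x=[0.8162] v=[-5.2194]
Step 13: x=[0.3253] v=[-4.9092]
Step 14: x=[-0.1227] v=[-4.4803]
Step 15: x=[-0.5170] v=[-3.9432]
Step 16: x=[-0.8481] v=[-3.3108]
Step 17: x=[-1.1079] v=[-2.5983]
Step 18: x=[-1.2902] v=[-1.8231]
Step 19: x=[-1.3906] v=[-1.0038]
Step 20: x=[-1.4066] v=[-0.1602]
Step 21: x=[-1.3379] v=[0.6872]
First v>=0 after going negative at step 21, time=2.1000

Answer: 2.1000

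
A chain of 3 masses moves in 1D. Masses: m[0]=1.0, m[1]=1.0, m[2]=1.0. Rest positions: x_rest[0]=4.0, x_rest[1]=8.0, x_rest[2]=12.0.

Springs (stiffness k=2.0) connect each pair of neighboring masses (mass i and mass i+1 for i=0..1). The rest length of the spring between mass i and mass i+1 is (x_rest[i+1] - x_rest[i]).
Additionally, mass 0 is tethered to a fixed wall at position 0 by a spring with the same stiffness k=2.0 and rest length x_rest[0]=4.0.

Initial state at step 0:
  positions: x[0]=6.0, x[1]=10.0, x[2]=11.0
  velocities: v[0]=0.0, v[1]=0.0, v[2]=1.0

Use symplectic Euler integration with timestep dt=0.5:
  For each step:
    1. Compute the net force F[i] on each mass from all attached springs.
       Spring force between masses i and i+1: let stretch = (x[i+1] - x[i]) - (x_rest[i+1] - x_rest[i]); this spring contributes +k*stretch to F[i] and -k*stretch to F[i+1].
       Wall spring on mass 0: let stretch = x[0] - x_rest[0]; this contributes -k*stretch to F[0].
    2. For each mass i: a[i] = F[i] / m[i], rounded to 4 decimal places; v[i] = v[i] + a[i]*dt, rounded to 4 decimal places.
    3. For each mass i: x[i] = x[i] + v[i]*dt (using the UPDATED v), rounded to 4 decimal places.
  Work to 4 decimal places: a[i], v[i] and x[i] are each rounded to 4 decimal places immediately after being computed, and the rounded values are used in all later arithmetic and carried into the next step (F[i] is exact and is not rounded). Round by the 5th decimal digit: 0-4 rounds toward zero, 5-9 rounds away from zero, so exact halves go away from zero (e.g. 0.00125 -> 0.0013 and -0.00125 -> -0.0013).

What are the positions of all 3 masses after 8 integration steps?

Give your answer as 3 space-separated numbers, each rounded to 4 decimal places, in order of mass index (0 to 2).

Step 0: x=[6.0000 10.0000 11.0000] v=[0.0000 0.0000 1.0000]
Step 1: x=[5.0000 8.5000 13.0000] v=[-2.0000 -3.0000 4.0000]
Step 2: x=[3.2500 7.5000 14.7500] v=[-3.5000 -2.0000 3.5000]
Step 3: x=[2.0000 8.0000 14.8750] v=[-2.5000 1.0000 0.2500]
Step 4: x=[2.7500 8.9375 13.5625] v=[1.5000 1.8750 -2.6250]
Step 5: x=[5.2188 9.0938 11.9375] v=[4.9375 0.3125 -3.2500]
Step 6: x=[7.0157 8.7344 10.8907] v=[3.5937 -0.7188 -2.0937]
Step 7: x=[6.1641 8.5938 10.7657] v=[-1.7033 -0.2812 -0.2500]
Step 8: x=[3.4453 8.3243 11.5548] v=[-5.4377 -0.5390 1.5781]

Answer: 3.4453 8.3243 11.5548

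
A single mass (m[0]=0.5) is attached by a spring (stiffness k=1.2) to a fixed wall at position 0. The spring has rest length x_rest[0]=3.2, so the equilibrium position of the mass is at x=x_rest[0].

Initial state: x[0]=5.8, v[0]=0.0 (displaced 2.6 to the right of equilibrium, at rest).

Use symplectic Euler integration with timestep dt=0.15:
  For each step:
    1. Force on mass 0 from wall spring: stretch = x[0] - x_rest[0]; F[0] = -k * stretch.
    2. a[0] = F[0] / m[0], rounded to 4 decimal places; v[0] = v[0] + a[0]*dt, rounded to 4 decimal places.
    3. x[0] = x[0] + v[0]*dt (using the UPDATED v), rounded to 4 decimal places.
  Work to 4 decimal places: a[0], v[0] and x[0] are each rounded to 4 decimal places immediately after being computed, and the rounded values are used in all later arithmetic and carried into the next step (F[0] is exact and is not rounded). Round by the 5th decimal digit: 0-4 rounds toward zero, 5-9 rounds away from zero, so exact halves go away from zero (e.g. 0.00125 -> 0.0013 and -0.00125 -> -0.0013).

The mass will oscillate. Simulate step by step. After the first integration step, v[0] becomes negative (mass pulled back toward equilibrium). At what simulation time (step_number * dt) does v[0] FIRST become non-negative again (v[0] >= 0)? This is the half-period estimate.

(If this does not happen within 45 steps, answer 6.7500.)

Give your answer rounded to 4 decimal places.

Answer: 2.1000

Derivation:
Step 0: x=[5.8000] v=[0.0000]
Step 1: x=[5.6596] v=[-0.9360]
Step 2: x=[5.3864] v=[-1.8215]
Step 3: x=[4.9951] v=[-2.6086]
Step 4: x=[4.5069] v=[-3.2548]
Step 5: x=[3.9481] v=[-3.7253]
Step 6: x=[3.3489] v=[-3.9946]
Step 7: x=[2.7417] v=[-4.0482]
Step 8: x=[2.1592] v=[-3.8832]
Step 9: x=[1.6329] v=[-3.5085]
Step 10: x=[1.1912] v=[-2.9444]
Step 11: x=[0.8580] v=[-2.2212]
Step 12: x=[0.6513] v=[-1.3781]
Step 13: x=[0.5822] v=[-0.4606]
Step 14: x=[0.6545] v=[0.4818]
First v>=0 after going negative at step 14, time=2.1000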